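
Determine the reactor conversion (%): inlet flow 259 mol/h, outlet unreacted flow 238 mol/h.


X = (F_in - F_out) / F_in * 100
Moles reacted = 259 - 238 = 21
X = 21 / 259 * 100
= 0.08108 * 100
= 8.108 %

8.108 %


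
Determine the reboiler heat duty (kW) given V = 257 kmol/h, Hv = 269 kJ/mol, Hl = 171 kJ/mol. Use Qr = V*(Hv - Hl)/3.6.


Qr = 257 * (269 - 171) / 3.6 = 257 * 98 / 3.6 = 6996

6996 kW


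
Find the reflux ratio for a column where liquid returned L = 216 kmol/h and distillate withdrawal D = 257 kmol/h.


Reflux ratio definition: R = L / D (liquid returned / distillate withdrawn)
L = 216 kmol/h, D = 257 kmol/h
R = 216 / 257 = 0.8405

0.8405


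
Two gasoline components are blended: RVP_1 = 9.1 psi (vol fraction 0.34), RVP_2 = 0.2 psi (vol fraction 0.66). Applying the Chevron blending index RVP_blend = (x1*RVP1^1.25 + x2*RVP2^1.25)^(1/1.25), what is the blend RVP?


Chevron index: RVP_blend = (sum xi*RVPi^1.25)^(1/1.25)
RVP^1.25 terms: 0.34 * 9.1^1.25 + 0.66 * 0.2^1.25 = 5.46206
RVP_blend = 5.46206^(1/1.25) = 3.889

3.889 psi


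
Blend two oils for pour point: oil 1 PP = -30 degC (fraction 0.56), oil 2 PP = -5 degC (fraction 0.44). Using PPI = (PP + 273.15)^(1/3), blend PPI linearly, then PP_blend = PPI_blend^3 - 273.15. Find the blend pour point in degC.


PPI_1 = (-30 + 273.15)^(1/3) = 6.241535
PPI_2 = (-5 + 273.15)^(1/3) = 6.448508
PPI_blend = 0.56 * 6.241535 + 0.44 * 6.448508 = 6.332603
PP_blend = 6.332603^3 - 273.15 = 253.9492 - 273.15 = -19.2

-19.2 degC


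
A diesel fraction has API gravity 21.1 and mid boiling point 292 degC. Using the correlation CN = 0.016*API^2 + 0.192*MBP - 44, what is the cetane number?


CN = 0.016 * 21.1^2 + 0.192 * 292 - 44
CN = 7.12336 + 56.064 - 44 = 19.18736

19.18736


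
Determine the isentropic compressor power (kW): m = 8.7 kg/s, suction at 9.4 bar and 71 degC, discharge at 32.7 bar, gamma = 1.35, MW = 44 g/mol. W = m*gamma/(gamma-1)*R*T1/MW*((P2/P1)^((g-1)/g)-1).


Isentropic work: W = m*(gamma/(gamma-1))*(R*T1/MW)*((P2/P1)^((gamma-1)/gamma) - 1)
T1 = 71 + 273.15 = 344.15 K
Pressure ratio = 32.7 / 9.4 = 3.47872
Exponent = (1.35 - 1)/1.35 = 0.259259
(P2/P1)^exp - 1 = 3.47872^0.259259 - 1 = 0.381554
W = 8.7 * 1.35 / 0.35 * 8.314 * 344.15 / 44 * 0.381554 = 832.6

832.6 kW


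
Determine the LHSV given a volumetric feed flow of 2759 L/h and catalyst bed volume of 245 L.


LHSV = volumetric feed rate / catalyst volume
= 2759 L/h / 245 L
= 11.26 h^-1

11.26 h^-1


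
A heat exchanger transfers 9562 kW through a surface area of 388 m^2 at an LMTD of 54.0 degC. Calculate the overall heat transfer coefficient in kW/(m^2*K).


From Q = U*A*LMTD, U = Q / (A * LMTD)
U = 9562 / (388 * 54.0) = 9562 / 20952 = 0.4564

0.4564 kW/(m^2*K)


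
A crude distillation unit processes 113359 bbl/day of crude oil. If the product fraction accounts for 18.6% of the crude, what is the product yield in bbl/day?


Crude throughput = 113359 bbl/day
Fraction yield = 18.6%
yield = throughput * fraction / 100
yield = 113359 * 18.6 / 100 = 21084.774

21084.774 bbl/day


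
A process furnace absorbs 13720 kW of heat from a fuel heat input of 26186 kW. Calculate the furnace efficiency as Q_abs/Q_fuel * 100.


Furnace efficiency = Q_absorbed / Q_fuel * 100
= 13720 / 26186 * 100 = 52.39

52.39 %


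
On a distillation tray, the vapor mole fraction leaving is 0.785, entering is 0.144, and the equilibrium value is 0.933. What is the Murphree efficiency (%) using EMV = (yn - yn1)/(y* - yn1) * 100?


Murphree vapor efficiency: EMV = (y_n - y_(n-1)) / (y*_n - y_(n-1)) * 100
EMV = (0.785 - 0.144) / (0.933 - 0.144) * 100 = 0.641 / 0.789 * 100 = 81.24

81.24 %


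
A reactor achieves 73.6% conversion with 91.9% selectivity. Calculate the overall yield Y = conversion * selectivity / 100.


Overall yield = conversion (%) * selectivity (%) / 100
Conversion = 73.6%, Selectivity = 91.9%
Y = 73.6 * 91.9 / 100
= 67.6384 %

67.6384 %


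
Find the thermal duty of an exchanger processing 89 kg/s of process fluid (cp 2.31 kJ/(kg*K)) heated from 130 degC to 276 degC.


Q = m_dot * cp * delta_T
delta_T = 276 - 130 = 146 K
Q = 89 * 2.31 * 146
= 205.59 * 146
= 30016.14 kW

30016.14 kW


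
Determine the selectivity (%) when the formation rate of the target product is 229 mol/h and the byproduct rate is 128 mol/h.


Selectivity = desired / (desired + undesired) * 100
Total products = 229 + 128 = 357 mol/h
S = 229 / 357 * 100
= 0.6415 * 100
= 64.15 %

64.15 %


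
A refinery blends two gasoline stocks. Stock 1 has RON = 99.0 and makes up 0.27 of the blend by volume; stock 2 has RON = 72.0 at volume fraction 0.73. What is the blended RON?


Linear blending: RON_blend = sum(vi * RONi)
Contribution 1: 0.27 * 99.0 = 26.73
Contribution 2: 0.73 * 72.0 = 52.56
RON_blend = 26.73 + 52.56 = 79.29

79.29


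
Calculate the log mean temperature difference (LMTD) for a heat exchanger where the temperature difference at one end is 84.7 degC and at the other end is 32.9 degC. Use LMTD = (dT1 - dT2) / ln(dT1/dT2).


LMTD = (dT1 - dT2) / ln(dT1/dT2)
= (84.7 - 32.9) / ln(84.7 / 32.9) = 51.8 / 0.945643 = 54.78

54.78 degC


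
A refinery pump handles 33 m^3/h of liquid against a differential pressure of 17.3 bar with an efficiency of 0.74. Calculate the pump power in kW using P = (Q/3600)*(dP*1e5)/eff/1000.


Q = 33 / 3600 = 0.00916667 m^3/s
P = 0.00916667 * (17.3 * 1e5) / 0.74 / 1000 = 21.43

21.43 kW


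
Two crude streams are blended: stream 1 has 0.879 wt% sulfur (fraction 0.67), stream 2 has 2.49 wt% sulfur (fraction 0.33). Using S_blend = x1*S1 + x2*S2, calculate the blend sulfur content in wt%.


Linear sulfur blending: S_blend = x1*S1 + x2*S2
Contribution 1: 0.67 * 0.879 = 0.58893 wt%
Contribution 2: 0.33 * 2.49 = 0.8217 wt%
S_blend = 0.58893 + 0.8217 = 1.41063

1.41063 wt%


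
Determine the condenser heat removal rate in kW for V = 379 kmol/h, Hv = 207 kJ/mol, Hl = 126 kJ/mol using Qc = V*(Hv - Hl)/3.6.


Qc = 379 * (207 - 126) / 3.6 = 379 * 81 / 3.6 = 8528

8528 kW


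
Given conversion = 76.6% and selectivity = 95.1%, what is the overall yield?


Overall yield = conversion (%) * selectivity (%) / 100
Conversion = 76.6%, Selectivity = 95.1%
Y = 76.6 * 95.1 / 100
= 72.8466 %

72.8466 %


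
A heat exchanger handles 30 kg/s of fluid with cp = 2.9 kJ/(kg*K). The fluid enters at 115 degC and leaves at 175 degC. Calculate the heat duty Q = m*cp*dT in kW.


Q = m_dot * cp * delta_T
delta_T = 175 - 115 = 60 K
Q = 30 * 2.9 * 60
= 87 * 60
= 5220 kW

5220 kW


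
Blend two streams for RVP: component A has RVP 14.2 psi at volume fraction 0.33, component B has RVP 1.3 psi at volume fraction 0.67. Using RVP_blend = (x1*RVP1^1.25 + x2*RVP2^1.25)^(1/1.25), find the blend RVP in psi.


Chevron index: RVP_blend = (sum xi*RVPi^1.25)^(1/1.25)
RVP^1.25 terms: 0.33 * 14.2^1.25 + 0.67 * 1.3^1.25 = 10.0265
RVP_blend = 10.0265^(1/1.25) = 6.323

6.323 psi


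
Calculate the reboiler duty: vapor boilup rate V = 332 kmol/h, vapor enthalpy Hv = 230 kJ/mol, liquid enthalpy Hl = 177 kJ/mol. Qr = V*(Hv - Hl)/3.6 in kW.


Qr = 332 * (230 - 177) / 3.6 = 332 * 53 / 3.6 = 4888

4888 kW


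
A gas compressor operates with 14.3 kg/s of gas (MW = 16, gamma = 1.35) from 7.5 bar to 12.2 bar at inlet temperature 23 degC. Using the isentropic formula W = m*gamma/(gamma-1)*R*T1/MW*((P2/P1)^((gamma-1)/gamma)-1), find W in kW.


Isentropic work: W = m*(gamma/(gamma-1))*(R*T1/MW)*((P2/P1)^((gamma-1)/gamma) - 1)
T1 = 23 + 273.15 = 296.15 K
Pressure ratio = 12.2 / 7.5 = 1.62667
Exponent = (1.35 - 1)/1.35 = 0.259259
(P2/P1)^exp - 1 = 1.62667^0.259259 - 1 = 0.134439
W = 14.3 * 1.35 / 0.35 * 8.314 * 296.15 / 16 * 0.134439 = 1141

1141 kW


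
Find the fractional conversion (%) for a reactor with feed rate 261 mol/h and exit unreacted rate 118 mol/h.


X = (F_in - F_out) / F_in * 100
Moles reacted = 261 - 118 = 143
X = 143 / 261 * 100
= 0.5479 * 100
= 54.79 %

54.79 %


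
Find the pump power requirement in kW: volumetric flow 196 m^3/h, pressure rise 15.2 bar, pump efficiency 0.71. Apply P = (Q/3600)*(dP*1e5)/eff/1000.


Q = 196 / 3600 = 0.0544444 m^3/s
P = 0.0544444 * (15.2 * 1e5) / 0.71 / 1000 = 116.6

116.6 kW


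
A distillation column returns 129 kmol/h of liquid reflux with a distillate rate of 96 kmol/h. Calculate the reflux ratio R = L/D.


Reflux ratio definition: R = L / D (liquid returned / distillate withdrawn)
L = 129 kmol/h, D = 96 kmol/h
R = 129 / 96 = 1.344

1.344


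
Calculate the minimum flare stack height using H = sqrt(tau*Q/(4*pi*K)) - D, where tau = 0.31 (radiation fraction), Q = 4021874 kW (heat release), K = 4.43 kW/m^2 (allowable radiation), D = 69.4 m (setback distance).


tau*Q/(4*pi*K) = 0.31 * 4021874 / (4 * pi * 4.43) = 22396.3
sqrt(22396.3) = 149.654
H = 149.654 - 69.4 = 80.25

80.25 m


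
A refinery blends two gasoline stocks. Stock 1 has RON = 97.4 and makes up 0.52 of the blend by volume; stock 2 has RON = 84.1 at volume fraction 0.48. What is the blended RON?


Linear blending: RON_blend = sum(vi * RONi)
Contribution 1: 0.52 * 97.4 = 50.648
Contribution 2: 0.48 * 84.1 = 40.368
RON_blend = 50.648 + 40.368 = 91.016

91.016


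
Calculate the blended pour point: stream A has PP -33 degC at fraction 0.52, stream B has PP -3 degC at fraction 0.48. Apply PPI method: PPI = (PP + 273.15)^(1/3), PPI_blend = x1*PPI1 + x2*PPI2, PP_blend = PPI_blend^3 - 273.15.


PPI_1 = (-33 + 273.15)^(1/3) = 6.215759
PPI_2 = (-3 + 273.15)^(1/3) = 6.464501
PPI_blend = 0.52 * 6.215759 + 0.48 * 6.464501 = 6.335155
PP_blend = 6.335155^3 - 273.15 = 254.2563 - 273.15 = -18.89

-18.89 degC


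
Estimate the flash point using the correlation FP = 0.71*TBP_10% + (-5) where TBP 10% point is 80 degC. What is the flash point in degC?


FP = 0.71 * 80 + (-5) = 51.8

51.8 degC


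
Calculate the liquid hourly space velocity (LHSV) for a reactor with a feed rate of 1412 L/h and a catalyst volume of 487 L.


LHSV = volumetric feed rate / catalyst volume
= 1412 L/h / 487 L
= 2.899 h^-1

2.899 h^-1


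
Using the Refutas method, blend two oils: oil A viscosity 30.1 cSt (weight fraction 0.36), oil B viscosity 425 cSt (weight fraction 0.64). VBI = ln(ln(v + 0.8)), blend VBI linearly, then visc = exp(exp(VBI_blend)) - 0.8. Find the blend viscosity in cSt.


Refutas method: VBN_i = 14.534*ln(ln(visc_i + 0.8)) + 10.975, blended linearly by mass fraction; since VBN is linear in VBI_i = ln(ln(visc_i + 0.8)) and the fractions sum to 1, blend VBI directly: visc = exp(exp(VBI_blend)) - 0.8
VBI_1 = ln(ln(30.1 + 0.8)) = 1.23278
VBI_2 = ln(ln(425 + 0.8)) = 1.80071
VBI_blend = 0.36 * 1.23278 + 0.64 * 1.80071 = 1.59626
visc_blend = exp(exp(1.59626)) - 0.8 = 138.2

138.2 cSt


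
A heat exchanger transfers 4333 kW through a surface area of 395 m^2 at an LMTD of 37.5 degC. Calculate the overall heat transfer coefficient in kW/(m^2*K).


From Q = U*A*LMTD, U = Q / (A * LMTD)
U = 4333 / (395 * 37.5) = 4333 / 14812.5 = 0.2925

0.2925 kW/(m^2*K)


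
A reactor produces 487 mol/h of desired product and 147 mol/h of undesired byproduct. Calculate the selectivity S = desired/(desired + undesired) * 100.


Selectivity = desired / (desired + undesired) * 100
Total products = 487 + 147 = 634 mol/h
S = 487 / 634 * 100
= 0.7681 * 100
= 76.81 %

76.81 %


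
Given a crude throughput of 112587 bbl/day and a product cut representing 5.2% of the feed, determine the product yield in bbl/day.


Crude throughput = 112587 bbl/day
Fraction yield = 5.2%
yield = throughput * fraction / 100
yield = 112587 * 5.2 / 100 = 5854.524

5854.524 bbl/day


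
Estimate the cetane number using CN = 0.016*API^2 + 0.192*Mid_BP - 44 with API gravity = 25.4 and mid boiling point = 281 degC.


CN = 0.016 * 25.4^2 + 0.192 * 281 - 44
CN = 10.32256 + 53.952 - 44 = 20.27456

20.27456


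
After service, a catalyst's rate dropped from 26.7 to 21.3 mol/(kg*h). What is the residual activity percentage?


Activity (%) = (rate_used / rate_fresh) * 100
rate_used = 21.3, rate_fresh = 26.7
= (21.3 / 26.7) * 100
= 0.7978 * 100 = 79.78

79.78 %


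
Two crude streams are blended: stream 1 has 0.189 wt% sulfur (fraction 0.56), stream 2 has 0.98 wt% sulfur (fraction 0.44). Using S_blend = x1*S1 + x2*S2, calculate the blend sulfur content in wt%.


Linear sulfur blending: S_blend = x1*S1 + x2*S2
Contribution 1: 0.56 * 0.189 = 0.10584 wt%
Contribution 2: 0.44 * 0.98 = 0.4312 wt%
S_blend = 0.10584 + 0.4312 = 0.53704

0.53704 wt%


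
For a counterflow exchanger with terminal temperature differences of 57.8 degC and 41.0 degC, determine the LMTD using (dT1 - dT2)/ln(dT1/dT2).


LMTD = (dT1 - dT2) / ln(dT1/dT2)
= (57.8 - 41.0) / ln(57.8 / 41.0) = 16.8 / 0.343417 = 48.92

48.92 degC


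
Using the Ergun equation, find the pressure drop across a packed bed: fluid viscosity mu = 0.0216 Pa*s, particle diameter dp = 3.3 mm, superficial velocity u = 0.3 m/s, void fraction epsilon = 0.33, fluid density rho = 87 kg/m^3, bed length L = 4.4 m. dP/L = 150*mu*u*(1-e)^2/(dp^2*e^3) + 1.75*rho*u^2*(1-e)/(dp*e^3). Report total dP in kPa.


dp = 3.3 mm = 0.0033 m
Viscous term = 150*0.0216*0.3*(1-0.33)^2 / (0.0033^2*0.33^3) = 1114930
Inertial term = 1.75*87*0.3^2*(1-0.33) / (0.0033*0.33^3) = 77413.9
dP/L = 1114930 + 77413.9 = 1192340 Pa/m
dP = 1192340 * 4.4 / 1000 = 5246 kPa

5246 kPa


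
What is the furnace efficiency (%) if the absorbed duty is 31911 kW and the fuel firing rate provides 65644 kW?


Furnace efficiency = Q_absorbed / Q_fuel * 100
= 31911 / 65644 * 100 = 48.61

48.61 %


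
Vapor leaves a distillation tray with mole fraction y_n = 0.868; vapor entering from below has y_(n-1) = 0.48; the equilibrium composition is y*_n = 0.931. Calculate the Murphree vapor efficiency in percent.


Murphree vapor efficiency: EMV = (y_n - y_(n-1)) / (y*_n - y_(n-1)) * 100
EMV = (0.868 - 0.48) / (0.931 - 0.48) * 100 = 0.388 / 0.451 * 100 = 86.03

86.03 %


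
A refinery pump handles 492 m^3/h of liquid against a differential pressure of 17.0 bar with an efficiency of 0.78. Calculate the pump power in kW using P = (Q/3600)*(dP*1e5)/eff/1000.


Q = 492 / 3600 = 0.136667 m^3/s
P = 0.136667 * (17.0 * 1e5) / 0.78 / 1000 = 297.9

297.9 kW


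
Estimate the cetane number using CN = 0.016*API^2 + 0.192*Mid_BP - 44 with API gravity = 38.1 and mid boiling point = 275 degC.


CN = 0.016 * 38.1^2 + 0.192 * 275 - 44
CN = 23.22576 + 52.8 - 44 = 32.02576

32.02576


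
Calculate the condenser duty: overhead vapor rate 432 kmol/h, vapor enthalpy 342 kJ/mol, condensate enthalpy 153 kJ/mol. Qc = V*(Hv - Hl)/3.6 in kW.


Qc = 432 * (342 - 153) / 3.6 = 432 * 189 / 3.6 = 22680

22680 kW


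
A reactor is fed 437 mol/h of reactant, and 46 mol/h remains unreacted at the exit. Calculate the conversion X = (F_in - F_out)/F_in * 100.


X = (F_in - F_out) / F_in * 100
Moles reacted = 437 - 46 = 391
X = 391 / 437 * 100
= 0.8947 * 100
= 89.47 %

89.47 %


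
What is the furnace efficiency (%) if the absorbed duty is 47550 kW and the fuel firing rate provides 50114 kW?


Furnace efficiency = Q_absorbed / Q_fuel * 100
= 47550 / 50114 * 100 = 94.88

94.88 %


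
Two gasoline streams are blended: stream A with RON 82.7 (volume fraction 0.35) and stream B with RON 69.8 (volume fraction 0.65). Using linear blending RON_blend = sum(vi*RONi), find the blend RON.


Linear blending: RON_blend = sum(vi * RONi)
Contribution 1: 0.35 * 82.7 = 28.945
Contribution 2: 0.65 * 69.8 = 45.37
RON_blend = 28.945 + 45.37 = 74.315

74.315


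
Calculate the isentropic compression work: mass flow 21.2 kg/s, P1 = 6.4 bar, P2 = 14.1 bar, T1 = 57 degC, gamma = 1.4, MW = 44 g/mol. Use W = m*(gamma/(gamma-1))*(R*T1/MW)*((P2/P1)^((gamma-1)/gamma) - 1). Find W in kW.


Isentropic work: W = m*(gamma/(gamma-1))*(R*T1/MW)*((P2/P1)^((gamma-1)/gamma) - 1)
T1 = 57 + 273.15 = 330.15 K
Pressure ratio = 14.1 / 6.4 = 2.20312
Exponent = (1.4 - 1)/1.4 = 0.285714
(P2/P1)^exp - 1 = 2.20312^0.285714 - 1 = 0.253172
W = 21.2 * 1.4 / 0.4 * 8.314 * 330.15 / 44 * 0.253172 = 1172

1172 kW


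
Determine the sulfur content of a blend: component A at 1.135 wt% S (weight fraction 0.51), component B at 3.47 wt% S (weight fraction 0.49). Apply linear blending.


Linear sulfur blending: S_blend = x1*S1 + x2*S2
Contribution 1: 0.51 * 1.135 = 0.57885 wt%
Contribution 2: 0.49 * 3.47 = 1.7003 wt%
S_blend = 0.57885 + 1.7003 = 2.27915

2.27915 wt%


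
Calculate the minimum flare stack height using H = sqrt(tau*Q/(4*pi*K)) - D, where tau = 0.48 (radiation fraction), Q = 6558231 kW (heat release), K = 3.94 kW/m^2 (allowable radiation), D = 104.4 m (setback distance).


tau*Q/(4*pi*K) = 0.48 * 6558231 / (4 * pi * 3.94) = 63580.2
sqrt(63580.2) = 252.151
H = 252.151 - 104.4 = 147.8

147.8 m


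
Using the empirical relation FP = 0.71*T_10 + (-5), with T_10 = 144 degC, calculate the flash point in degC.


FP = 0.71 * 144 + (-5) = 97.24

97.24 degC


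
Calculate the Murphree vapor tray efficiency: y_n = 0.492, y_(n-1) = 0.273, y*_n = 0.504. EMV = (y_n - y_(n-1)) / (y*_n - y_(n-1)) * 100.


Murphree vapor efficiency: EMV = (y_n - y_(n-1)) / (y*_n - y_(n-1)) * 100
EMV = (0.492 - 0.273) / (0.504 - 0.273) * 100 = 0.219 / 0.231 * 100 = 94.81

94.81 %


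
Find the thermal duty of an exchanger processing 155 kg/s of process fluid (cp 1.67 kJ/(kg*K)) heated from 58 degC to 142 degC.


Q = m_dot * cp * delta_T
delta_T = 142 - 58 = 84 K
Q = 155 * 1.67 * 84
= 258.85 * 84
= 21743.4 kW

21743.4 kW


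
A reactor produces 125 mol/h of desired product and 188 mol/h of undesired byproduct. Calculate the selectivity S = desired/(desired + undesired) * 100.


Selectivity = desired / (desired + undesired) * 100
Total products = 125 + 188 = 313 mol/h
S = 125 / 313 * 100
= 0.3994 * 100
= 39.94 %

39.94 %


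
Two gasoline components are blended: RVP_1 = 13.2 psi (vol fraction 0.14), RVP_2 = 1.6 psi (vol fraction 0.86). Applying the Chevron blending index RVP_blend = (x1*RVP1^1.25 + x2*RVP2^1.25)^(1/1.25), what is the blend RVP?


Chevron index: RVP_blend = (sum xi*RVPi^1.25)^(1/1.25)
RVP^1.25 terms: 0.14 * 13.2^1.25 + 0.86 * 1.6^1.25 = 5.07002
RVP_blend = 5.07002^(1/1.25) = 3.664

3.664 psi


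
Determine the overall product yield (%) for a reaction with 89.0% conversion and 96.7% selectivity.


Overall yield = conversion (%) * selectivity (%) / 100
Conversion = 89.0%, Selectivity = 96.7%
Y = 89.0 * 96.7 / 100
= 86.063 %

86.063 %


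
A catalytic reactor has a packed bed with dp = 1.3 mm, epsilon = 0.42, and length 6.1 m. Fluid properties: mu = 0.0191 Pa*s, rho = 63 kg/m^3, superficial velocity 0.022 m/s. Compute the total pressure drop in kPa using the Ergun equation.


dp = 1.3 mm = 0.0013 m
Viscous term = 150*0.0191*0.022*(1-0.42)^2 / (0.0013^2*0.42^3) = 169344
Inertial term = 1.75*63*0.022^2*(1-0.42) / (0.0013*0.42^3) = 321.337
dP/L = 169344 + 321.337 = 169665 Pa/m
dP = 169665 * 6.1 / 1000 = 1035 kPa

1035 kPa


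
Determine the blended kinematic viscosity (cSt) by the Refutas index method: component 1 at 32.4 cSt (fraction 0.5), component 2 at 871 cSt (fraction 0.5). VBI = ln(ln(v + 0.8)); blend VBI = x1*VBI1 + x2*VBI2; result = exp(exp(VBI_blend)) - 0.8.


Refutas method: VBN_i = 14.534*ln(ln(visc_i + 0.8)) + 10.975, blended linearly by mass fraction; since VBN is linear in VBI_i = ln(ln(visc_i + 0.8)) and the fractions sum to 1, blend VBI directly: visc = exp(exp(VBI_blend)) - 0.8
VBI_1 = ln(ln(32.4 + 0.8)) = 1.25349
VBI_2 = ln(ln(871 + 0.8)) = 1.91258
VBI_blend = 0.5 * 1.25349 + 0.5 * 1.91258 = 1.58303
visc_blend = exp(exp(1.58303)) - 0.8 = 129.5

129.5 cSt


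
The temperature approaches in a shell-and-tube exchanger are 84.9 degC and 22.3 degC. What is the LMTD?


LMTD = (dT1 - dT2) / ln(dT1/dT2)
= (84.9 - 22.3) / ln(84.9 / 22.3) = 62.6 / 1.33689 = 46.83

46.83 degC


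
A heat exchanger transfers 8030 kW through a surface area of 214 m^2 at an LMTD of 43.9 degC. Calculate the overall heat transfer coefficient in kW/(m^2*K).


From Q = U*A*LMTD, U = Q / (A * LMTD)
U = 8030 / (214 * 43.9) = 8030 / 9394.6 = 0.8547

0.8547 kW/(m^2*K)


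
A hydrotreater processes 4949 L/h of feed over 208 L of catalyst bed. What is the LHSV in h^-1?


LHSV = volumetric feed rate / catalyst volume
= 4949 L/h / 208 L
= 23.79 h^-1

23.79 h^-1


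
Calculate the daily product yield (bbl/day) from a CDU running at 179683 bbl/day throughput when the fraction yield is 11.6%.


Crude throughput = 179683 bbl/day
Fraction yield = 11.6%
yield = throughput * fraction / 100
yield = 179683 * 11.6 / 100 = 20843.228

20843.228 bbl/day


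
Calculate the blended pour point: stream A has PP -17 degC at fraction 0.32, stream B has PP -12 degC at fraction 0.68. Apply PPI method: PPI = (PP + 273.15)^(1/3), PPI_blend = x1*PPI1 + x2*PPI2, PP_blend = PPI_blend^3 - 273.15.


PPI_1 = (-17 + 273.15)^(1/3) = 6.350844
PPI_2 = (-12 + 273.15)^(1/3) = 6.391901
PPI_blend = 0.32 * 6.350844 + 0.68 * 6.391901 = 6.378763
PP_blend = 6.378763^3 - 273.15 = 259.543 - 273.15 = -13.61

-13.61 degC


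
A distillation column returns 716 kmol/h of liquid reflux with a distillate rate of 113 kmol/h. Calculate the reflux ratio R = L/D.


Reflux ratio definition: R = L / D (liquid returned / distillate withdrawn)
L = 716 kmol/h, D = 113 kmol/h
R = 716 / 113 = 6.336

6.336


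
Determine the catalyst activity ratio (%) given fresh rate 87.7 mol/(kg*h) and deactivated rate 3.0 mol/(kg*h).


Activity (%) = (rate_used / rate_fresh) * 100
rate_used = 3.0, rate_fresh = 87.7
= (3.0 / 87.7) * 100
= 0.03421 * 100 = 3.421

3.421 %


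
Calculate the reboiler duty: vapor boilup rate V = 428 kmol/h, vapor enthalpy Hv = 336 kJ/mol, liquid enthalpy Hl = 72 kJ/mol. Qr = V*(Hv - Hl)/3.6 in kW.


Qr = 428 * (336 - 72) / 3.6 = 428 * 264 / 3.6 = 31390

31390 kW


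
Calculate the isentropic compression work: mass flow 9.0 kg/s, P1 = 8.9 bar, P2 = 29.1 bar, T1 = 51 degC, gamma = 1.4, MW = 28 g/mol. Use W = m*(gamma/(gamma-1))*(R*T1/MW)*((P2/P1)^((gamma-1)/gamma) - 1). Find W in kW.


Isentropic work: W = m*(gamma/(gamma-1))*(R*T1/MW)*((P2/P1)^((gamma-1)/gamma) - 1)
T1 = 51 + 273.15 = 324.15 K
Pressure ratio = 29.1 / 8.9 = 3.26966
Exponent = (1.4 - 1)/1.4 = 0.285714
(P2/P1)^exp - 1 = 3.26966^0.285714 - 1 = 0.402816
W = 9.0 * 1.4 / 0.4 * 8.314 * 324.15 / 28 * 0.402816 = 1221

1221 kW


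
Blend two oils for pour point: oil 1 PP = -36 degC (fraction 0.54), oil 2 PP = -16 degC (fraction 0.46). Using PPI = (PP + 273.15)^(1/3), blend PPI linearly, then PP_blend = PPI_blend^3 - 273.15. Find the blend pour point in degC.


PPI_1 = (-36 + 273.15)^(1/3) = 6.189768
PPI_2 = (-16 + 273.15)^(1/3) = 6.359098
PPI_blend = 0.54 * 6.189768 + 0.46 * 6.359098 = 6.26766
PP_blend = 6.26766^3 - 273.15 = 246.216 - 273.15 = -26.93

-26.93 degC


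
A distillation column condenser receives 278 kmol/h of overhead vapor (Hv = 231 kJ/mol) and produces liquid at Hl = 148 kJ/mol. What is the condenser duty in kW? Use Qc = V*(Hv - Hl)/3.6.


Qc = 278 * (231 - 148) / 3.6 = 278 * 83 / 3.6 = 6409

6409 kW


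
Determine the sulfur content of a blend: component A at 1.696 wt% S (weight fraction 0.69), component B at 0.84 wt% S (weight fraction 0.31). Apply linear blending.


Linear sulfur blending: S_blend = x1*S1 + x2*S2
Contribution 1: 0.69 * 1.696 = 1.17024 wt%
Contribution 2: 0.31 * 0.84 = 0.2604 wt%
S_blend = 1.17024 + 0.2604 = 1.43064

1.43064 wt%


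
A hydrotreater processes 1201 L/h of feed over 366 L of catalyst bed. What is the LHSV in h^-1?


LHSV = volumetric feed rate / catalyst volume
= 1201 L/h / 366 L
= 3.281 h^-1

3.281 h^-1


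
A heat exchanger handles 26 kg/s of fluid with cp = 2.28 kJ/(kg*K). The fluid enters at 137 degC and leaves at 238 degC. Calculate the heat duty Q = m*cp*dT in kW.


Q = m_dot * cp * delta_T
delta_T = 238 - 137 = 101 K
Q = 26 * 2.28 * 101
= 59.28 * 101
= 5987.28 kW

5987.28 kW


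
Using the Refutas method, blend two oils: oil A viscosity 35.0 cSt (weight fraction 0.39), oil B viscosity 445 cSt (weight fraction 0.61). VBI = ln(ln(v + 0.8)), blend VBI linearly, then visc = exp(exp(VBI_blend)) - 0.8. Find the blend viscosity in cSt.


Refutas method: VBN_i = 14.534*ln(ln(visc_i + 0.8)) + 10.975, blended linearly by mass fraction; since VBN is linear in VBI_i = ln(ln(visc_i + 0.8)) and the fractions sum to 1, blend VBI directly: visc = exp(exp(VBI_blend)) - 0.8
VBI_1 = ln(ln(35.0 + 0.8)) = 1.27479
VBI_2 = ln(ln(445 + 0.8)) = 1.80827
VBI_blend = 0.39 * 1.27479 + 0.61 * 1.80827 = 1.60021
visc_blend = exp(exp(1.60021)) - 0.8 = 141.0

141.0 cSt


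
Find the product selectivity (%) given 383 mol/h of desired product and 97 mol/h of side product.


Selectivity = desired / (desired + undesired) * 100
Total products = 383 + 97 = 480 mol/h
S = 383 / 480 * 100
= 0.7979 * 100
= 79.79 %

79.79 %


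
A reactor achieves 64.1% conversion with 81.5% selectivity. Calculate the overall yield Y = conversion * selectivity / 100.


Overall yield = conversion (%) * selectivity (%) / 100
Conversion = 64.1%, Selectivity = 81.5%
Y = 64.1 * 81.5 / 100
= 52.2415 %

52.2415 %


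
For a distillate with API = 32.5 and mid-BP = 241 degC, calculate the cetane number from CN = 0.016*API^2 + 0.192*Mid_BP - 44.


CN = 0.016 * 32.5^2 + 0.192 * 241 - 44
CN = 16.9 + 46.272 - 44 = 19.172

19.172


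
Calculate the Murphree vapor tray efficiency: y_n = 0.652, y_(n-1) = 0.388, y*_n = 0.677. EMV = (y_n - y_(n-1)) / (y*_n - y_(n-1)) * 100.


Murphree vapor efficiency: EMV = (y_n - y_(n-1)) / (y*_n - y_(n-1)) * 100
EMV = (0.652 - 0.388) / (0.677 - 0.388) * 100 = 0.264 / 0.289 * 100 = 91.35

91.35 %


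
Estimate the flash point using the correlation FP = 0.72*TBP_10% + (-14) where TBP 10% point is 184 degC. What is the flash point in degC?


FP = 0.72 * 184 + (-14) = 118.48

118.48 degC


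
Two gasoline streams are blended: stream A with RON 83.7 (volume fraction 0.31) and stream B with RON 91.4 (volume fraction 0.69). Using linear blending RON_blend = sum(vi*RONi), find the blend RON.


Linear blending: RON_blend = sum(vi * RONi)
Contribution 1: 0.31 * 83.7 = 25.947
Contribution 2: 0.69 * 91.4 = 63.066
RON_blend = 25.947 + 63.066 = 89.013

89.013


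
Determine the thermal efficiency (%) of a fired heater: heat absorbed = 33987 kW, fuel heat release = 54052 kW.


Furnace efficiency = Q_absorbed / Q_fuel * 100
= 33987 / 54052 * 100 = 62.88

62.88 %


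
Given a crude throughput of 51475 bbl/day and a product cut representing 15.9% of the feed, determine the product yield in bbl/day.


Crude throughput = 51475 bbl/day
Fraction yield = 15.9%
yield = throughput * fraction / 100
yield = 51475 * 15.9 / 100 = 8184.525

8184.525 bbl/day


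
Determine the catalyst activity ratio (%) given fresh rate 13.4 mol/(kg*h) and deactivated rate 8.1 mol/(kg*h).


Activity (%) = (rate_used / rate_fresh) * 100
rate_used = 8.1, rate_fresh = 13.4
= (8.1 / 13.4) * 100
= 0.6045 * 100 = 60.45

60.45 %


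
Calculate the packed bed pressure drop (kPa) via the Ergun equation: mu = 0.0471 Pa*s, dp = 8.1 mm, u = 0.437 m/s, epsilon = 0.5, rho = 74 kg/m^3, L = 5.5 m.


dp = 8.1 mm = 0.0081 m
Viscous term = 150*0.0471*0.437*(1-0.5)^2 / (0.0081^2*0.5^3) = 94113.9
Inertial term = 1.75*74*0.437^2*(1-0.5) / (0.0081*0.5^3) = 12212.6
dP/L = 94113.9 + 12212.6 = 106326 Pa/m
dP = 106326 * 5.5 / 1000 = 584.8 kPa

584.8 kPa


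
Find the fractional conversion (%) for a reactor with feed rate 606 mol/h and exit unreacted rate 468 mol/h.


X = (F_in - F_out) / F_in * 100
Moles reacted = 606 - 468 = 138
X = 138 / 606 * 100
= 0.2277 * 100
= 22.77 %

22.77 %


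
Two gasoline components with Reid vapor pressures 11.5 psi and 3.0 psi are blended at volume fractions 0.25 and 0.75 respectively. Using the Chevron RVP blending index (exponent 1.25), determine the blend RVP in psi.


Chevron index: RVP_blend = (sum xi*RVPi^1.25)^(1/1.25)
RVP^1.25 terms: 0.25 * 11.5^1.25 + 0.75 * 3.0^1.25 = 8.25551
RVP_blend = 8.25551^(1/1.25) = 5.412

5.412 psi


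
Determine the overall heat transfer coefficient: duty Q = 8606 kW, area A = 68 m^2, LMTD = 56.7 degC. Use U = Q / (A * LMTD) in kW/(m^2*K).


From Q = U*A*LMTD, U = Q / (A * LMTD)
U = 8606 / (68 * 56.7) = 8606 / 3855.6 = 2.232

2.232 kW/(m^2*K)


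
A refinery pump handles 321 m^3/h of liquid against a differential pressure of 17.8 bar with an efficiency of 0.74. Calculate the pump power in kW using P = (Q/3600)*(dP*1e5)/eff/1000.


Q = 321 / 3600 = 0.0891667 m^3/s
P = 0.0891667 * (17.8 * 1e5) / 0.74 / 1000 = 214.5

214.5 kW


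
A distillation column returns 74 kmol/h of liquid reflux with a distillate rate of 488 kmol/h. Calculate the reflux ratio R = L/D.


Reflux ratio definition: R = L / D (liquid returned / distillate withdrawn)
L = 74 kmol/h, D = 488 kmol/h
R = 74 / 488 = 0.1516

0.1516


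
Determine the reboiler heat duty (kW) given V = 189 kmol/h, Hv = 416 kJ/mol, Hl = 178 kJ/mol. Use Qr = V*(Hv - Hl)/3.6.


Qr = 189 * (416 - 178) / 3.6 = 189 * 238 / 3.6 = 12500

12500 kW


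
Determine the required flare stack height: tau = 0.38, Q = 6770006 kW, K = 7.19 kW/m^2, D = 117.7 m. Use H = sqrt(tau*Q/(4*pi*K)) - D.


tau*Q/(4*pi*K) = 0.38 * 6770006 / (4 * pi * 7.19) = 28473
sqrt(28473) = 168.739
H = 168.739 - 117.7 = 51.04

51.04 m


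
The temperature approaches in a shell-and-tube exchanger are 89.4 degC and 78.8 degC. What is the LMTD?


LMTD = (dT1 - dT2) / ln(dT1/dT2)
= (89.4 - 78.8) / ln(89.4 / 78.8) = 10.6 / 0.126208 = 83.99

83.99 degC


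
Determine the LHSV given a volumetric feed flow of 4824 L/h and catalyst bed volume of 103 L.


LHSV = volumetric feed rate / catalyst volume
= 4824 L/h / 103 L
= 46.83 h^-1

46.83 h^-1


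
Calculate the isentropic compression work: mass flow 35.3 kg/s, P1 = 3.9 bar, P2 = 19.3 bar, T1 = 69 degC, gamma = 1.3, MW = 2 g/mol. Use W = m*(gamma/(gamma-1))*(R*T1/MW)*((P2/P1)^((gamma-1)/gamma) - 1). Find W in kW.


Isentropic work: W = m*(gamma/(gamma-1))*(R*T1/MW)*((P2/P1)^((gamma-1)/gamma) - 1)
T1 = 69 + 273.15 = 342.15 K
Pressure ratio = 19.3 / 3.9 = 4.94872
Exponent = (1.3 - 1)/1.3 = 0.230769
(P2/P1)^exp - 1 = 4.94872^0.230769 - 1 = 0.44633
W = 35.3 * 1.3 / 0.3 * 8.314 * 342.15 / 2 * 0.44633 = 97110

97110 kW


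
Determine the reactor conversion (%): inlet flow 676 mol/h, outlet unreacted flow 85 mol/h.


X = (F_in - F_out) / F_in * 100
Moles reacted = 676 - 85 = 591
X = 591 / 676 * 100
= 0.8743 * 100
= 87.43 %

87.43 %


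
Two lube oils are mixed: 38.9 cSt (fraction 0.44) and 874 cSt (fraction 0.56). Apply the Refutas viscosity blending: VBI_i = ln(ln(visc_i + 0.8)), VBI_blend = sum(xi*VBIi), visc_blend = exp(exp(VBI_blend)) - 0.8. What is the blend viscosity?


Refutas method: VBN_i = 14.534*ln(ln(visc_i + 0.8)) + 10.975, blended linearly by mass fraction; since VBN is linear in VBI_i = ln(ln(visc_i + 0.8)) and the fractions sum to 1, blend VBI directly: visc = exp(exp(VBI_blend)) - 0.8
VBI_1 = ln(ln(38.9 + 0.8)) = 1.30328
VBI_2 = ln(ln(874 + 0.8)) = 1.91309
VBI_blend = 0.44 * 1.30328 + 0.56 * 1.91309 = 1.64477
visc_blend = exp(exp(1.64477)) - 0.8 = 176.9

176.9 cSt


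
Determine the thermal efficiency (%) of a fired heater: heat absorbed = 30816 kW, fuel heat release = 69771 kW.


Furnace efficiency = Q_absorbed / Q_fuel * 100
= 30816 / 69771 * 100 = 44.17

44.17 %


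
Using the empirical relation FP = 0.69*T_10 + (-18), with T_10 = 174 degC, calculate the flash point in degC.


FP = 0.69 * 174 + (-18) = 102.06

102.06 degC


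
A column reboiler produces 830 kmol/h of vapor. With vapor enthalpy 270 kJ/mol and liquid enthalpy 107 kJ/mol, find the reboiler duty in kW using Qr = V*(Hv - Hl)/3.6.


Qr = 830 * (270 - 107) / 3.6 = 830 * 163 / 3.6 = 37580

37580 kW


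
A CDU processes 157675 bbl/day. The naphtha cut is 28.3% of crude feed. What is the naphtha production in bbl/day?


Crude throughput = 157675 bbl/day
Fraction yield = 28.3%
yield = throughput * fraction / 100
yield = 157675 * 28.3 / 100 = 44622.025

44622.025 bbl/day


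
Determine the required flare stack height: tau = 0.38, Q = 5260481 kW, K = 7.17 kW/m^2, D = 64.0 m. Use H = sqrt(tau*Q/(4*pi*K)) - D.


tau*Q/(4*pi*K) = 0.38 * 5260481 / (4 * pi * 7.17) = 22186.1
sqrt(22186.1) = 148.95
H = 148.95 - 64.0 = 84.95

84.95 m


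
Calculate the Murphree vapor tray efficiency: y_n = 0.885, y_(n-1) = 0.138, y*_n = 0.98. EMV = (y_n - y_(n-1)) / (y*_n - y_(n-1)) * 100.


Murphree vapor efficiency: EMV = (y_n - y_(n-1)) / (y*_n - y_(n-1)) * 100
EMV = (0.885 - 0.138) / (0.98 - 0.138) * 100 = 0.747 / 0.842 * 100 = 88.72

88.72 %


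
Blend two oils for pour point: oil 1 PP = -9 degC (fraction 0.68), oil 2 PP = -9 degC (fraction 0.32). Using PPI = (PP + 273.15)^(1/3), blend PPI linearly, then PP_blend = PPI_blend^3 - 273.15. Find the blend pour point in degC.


PPI_1 = (-9 + 273.15)^(1/3) = 6.416283
PPI_2 = (-9 + 273.15)^(1/3) = 6.416283
PPI_blend = 0.68 * 6.416283 + 0.32 * 6.416283 = 6.416283
PP_blend = 6.416283^3 - 273.15 = 264.1499 - 273.15 = -9

-9 degC


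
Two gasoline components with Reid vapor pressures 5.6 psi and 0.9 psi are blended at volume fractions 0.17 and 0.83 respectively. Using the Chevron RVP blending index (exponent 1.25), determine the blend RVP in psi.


Chevron index: RVP_blend = (sum xi*RVPi^1.25)^(1/1.25)
RVP^1.25 terms: 0.17 * 5.6^1.25 + 0.83 * 0.9^1.25 = 2.19206
RVP_blend = 2.19206^(1/1.25) = 1.874

1.874 psi


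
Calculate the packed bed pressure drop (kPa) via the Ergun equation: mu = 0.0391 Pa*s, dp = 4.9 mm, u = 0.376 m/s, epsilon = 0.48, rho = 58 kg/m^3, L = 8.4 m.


dp = 4.9 mm = 0.0049 m
Viscous term = 150*0.0391*0.376*(1-0.48)^2 / (0.0049^2*0.48^3) = 224567
Inertial term = 1.75*58*0.376^2*(1-0.48) / (0.0049*0.48^3) = 13769.7
dP/L = 224567 + 13769.7 = 238337 Pa/m
dP = 238337 * 8.4 / 1000 = 2002 kPa

2002 kPa


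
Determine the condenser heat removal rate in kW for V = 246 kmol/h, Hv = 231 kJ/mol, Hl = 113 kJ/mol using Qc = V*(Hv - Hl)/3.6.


Qc = 246 * (231 - 113) / 3.6 = 246 * 118 / 3.6 = 8063

8063 kW


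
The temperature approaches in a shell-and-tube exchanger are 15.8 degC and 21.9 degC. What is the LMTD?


LMTD = (dT1 - dT2) / ln(dT1/dT2)
= (15.8 - 21.9) / ln(15.8 / 21.9) = -6.1 / -0.326477 = 18.68

18.68 degC


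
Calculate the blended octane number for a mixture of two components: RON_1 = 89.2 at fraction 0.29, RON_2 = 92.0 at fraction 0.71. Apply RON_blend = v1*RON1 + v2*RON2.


Linear blending: RON_blend = sum(vi * RONi)
Contribution 1: 0.29 * 89.2 = 25.868
Contribution 2: 0.71 * 92.0 = 65.32
RON_blend = 25.868 + 65.32 = 91.188

91.188


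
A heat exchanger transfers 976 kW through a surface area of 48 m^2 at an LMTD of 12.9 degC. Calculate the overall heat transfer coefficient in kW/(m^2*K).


From Q = U*A*LMTD, U = Q / (A * LMTD)
U = 976 / (48 * 12.9) = 976 / 619.2 = 1.576

1.576 kW/(m^2*K)


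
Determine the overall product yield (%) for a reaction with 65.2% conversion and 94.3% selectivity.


Overall yield = conversion (%) * selectivity (%) / 100
Conversion = 65.2%, Selectivity = 94.3%
Y = 65.2 * 94.3 / 100
= 61.4836 %

61.4836 %


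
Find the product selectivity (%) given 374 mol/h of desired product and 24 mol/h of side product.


Selectivity = desired / (desired + undesired) * 100
Total products = 374 + 24 = 398 mol/h
S = 374 / 398 * 100
= 0.9397 * 100
= 93.97 %

93.97 %


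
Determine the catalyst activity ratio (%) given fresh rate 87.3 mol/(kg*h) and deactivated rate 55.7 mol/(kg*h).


Activity (%) = (rate_used / rate_fresh) * 100
rate_used = 55.7, rate_fresh = 87.3
= (55.7 / 87.3) * 100
= 0.6380 * 100 = 63.80

63.80 %


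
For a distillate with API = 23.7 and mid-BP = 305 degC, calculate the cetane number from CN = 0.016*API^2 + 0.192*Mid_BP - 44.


CN = 0.016 * 23.7^2 + 0.192 * 305 - 44
CN = 8.98704 + 58.56 - 44 = 23.54704

23.54704


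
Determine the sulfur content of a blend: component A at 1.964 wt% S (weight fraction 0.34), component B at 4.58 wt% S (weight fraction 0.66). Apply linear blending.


Linear sulfur blending: S_blend = x1*S1 + x2*S2
Contribution 1: 0.34 * 1.964 = 0.66776 wt%
Contribution 2: 0.66 * 4.58 = 3.0228 wt%
S_blend = 0.66776 + 3.0228 = 3.69056

3.69056 wt%


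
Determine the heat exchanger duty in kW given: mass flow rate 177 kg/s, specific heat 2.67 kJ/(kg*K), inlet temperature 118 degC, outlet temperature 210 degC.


Q = m_dot * cp * delta_T
delta_T = 210 - 118 = 92 K
Q = 177 * 2.67 * 92
= 472.59 * 92
= 43478.28 kW

43478.28 kW


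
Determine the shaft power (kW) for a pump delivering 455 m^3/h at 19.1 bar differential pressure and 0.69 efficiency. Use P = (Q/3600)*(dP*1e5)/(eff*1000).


Q = 455 / 3600 = 0.126389 m^3/s
P = 0.126389 * (19.1 * 1e5) / 0.69 / 1000 = 349.9

349.9 kW


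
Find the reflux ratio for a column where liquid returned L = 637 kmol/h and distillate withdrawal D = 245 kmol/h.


Reflux ratio definition: R = L / D (liquid returned / distillate withdrawn)
L = 637 kmol/h, D = 245 kmol/h
R = 637 / 245 = 2.600

2.600


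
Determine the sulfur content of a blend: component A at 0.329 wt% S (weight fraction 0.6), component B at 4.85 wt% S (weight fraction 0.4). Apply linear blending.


Linear sulfur blending: S_blend = x1*S1 + x2*S2
Contribution 1: 0.6 * 0.329 = 0.1974 wt%
Contribution 2: 0.4 * 4.85 = 1.94 wt%
S_blend = 0.1974 + 1.94 = 2.1374

2.1374 wt%


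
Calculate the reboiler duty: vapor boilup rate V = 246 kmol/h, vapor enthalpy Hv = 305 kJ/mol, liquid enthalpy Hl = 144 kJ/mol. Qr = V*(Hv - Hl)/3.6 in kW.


Qr = 246 * (305 - 144) / 3.6 = 246 * 161 / 3.6 = 11000

11000 kW


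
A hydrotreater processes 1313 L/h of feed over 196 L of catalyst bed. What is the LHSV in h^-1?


LHSV = volumetric feed rate / catalyst volume
= 1313 L/h / 196 L
= 6.699 h^-1

6.699 h^-1


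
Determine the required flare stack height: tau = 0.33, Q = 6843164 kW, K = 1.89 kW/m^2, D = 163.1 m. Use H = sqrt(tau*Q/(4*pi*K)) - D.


tau*Q/(4*pi*K) = 0.33 * 6843164 / (4 * pi * 1.89) = 95082.2
sqrt(95082.2) = 308.354
H = 308.354 - 163.1 = 145.3

145.3 m


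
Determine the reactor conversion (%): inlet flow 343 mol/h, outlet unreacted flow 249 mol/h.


X = (F_in - F_out) / F_in * 100
Moles reacted = 343 - 249 = 94
X = 94 / 343 * 100
= 0.2741 * 100
= 27.41 %

27.41 %


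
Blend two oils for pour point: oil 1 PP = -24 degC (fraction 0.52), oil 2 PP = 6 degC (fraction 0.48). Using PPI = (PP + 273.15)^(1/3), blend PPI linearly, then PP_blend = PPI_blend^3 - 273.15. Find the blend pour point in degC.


PPI_1 = (-24 + 273.15)^(1/3) = 6.292458
PPI_2 = (6 + 273.15)^(1/3) = 6.535506
PPI_blend = 0.52 * 6.292458 + 0.48 * 6.535506 = 6.409121
PP_blend = 6.409121^3 - 273.15 = 263.2664 - 273.15 = -9.88

-9.88 degC


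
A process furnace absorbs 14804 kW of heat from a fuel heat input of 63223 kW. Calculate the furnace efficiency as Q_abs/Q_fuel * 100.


Furnace efficiency = Q_absorbed / Q_fuel * 100
= 14804 / 63223 * 100 = 23.42

23.42 %


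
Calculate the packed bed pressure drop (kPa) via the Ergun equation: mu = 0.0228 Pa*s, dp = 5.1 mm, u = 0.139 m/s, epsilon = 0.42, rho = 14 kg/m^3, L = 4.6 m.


dp = 5.1 mm = 0.0051 m
Viscous term = 150*0.0228*0.139*(1-0.42)^2 / (0.0051^2*0.42^3) = 82986.7
Inertial term = 1.75*14*0.139^2*(1-0.42) / (0.0051*0.42^3) = 726.617
dP/L = 82986.7 + 726.617 = 83713.3 Pa/m
dP = 83713.3 * 4.6 / 1000 = 385.1 kPa

385.1 kPa


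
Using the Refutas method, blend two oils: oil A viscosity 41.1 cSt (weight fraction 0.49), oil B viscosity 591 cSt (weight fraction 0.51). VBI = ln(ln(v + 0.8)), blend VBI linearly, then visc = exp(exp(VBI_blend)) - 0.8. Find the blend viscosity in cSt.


Refutas method: VBN_i = 14.534*ln(ln(visc_i + 0.8)) + 10.975, blended linearly by mass fraction; since VBN is linear in VBI_i = ln(ln(visc_i + 0.8)) and the fractions sum to 1, blend VBI directly: visc = exp(exp(VBI_blend)) - 0.8
VBI_1 = ln(ln(41.1 + 0.8)) = 1.31782
VBI_2 = ln(ln(591 + 0.8)) = 1.85366
VBI_blend = 0.49 * 1.31782 + 0.51 * 1.85366 = 1.5911
visc_blend = exp(exp(1.5911)) - 0.8 = 134.7

134.7 cSt
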